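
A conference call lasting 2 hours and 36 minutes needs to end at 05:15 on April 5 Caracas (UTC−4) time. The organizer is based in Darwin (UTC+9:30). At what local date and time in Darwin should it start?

16:09 on April 5

Target end time in UTC: 05:15 + 4:00 = 09:15 on Apr 5.
Subtract 2 hours and 36 minutes → start 06:39 UTC on Apr 5.
Darwin is UTC+9:30: 06:39 + 9:30 = 16:09 on Apr 5.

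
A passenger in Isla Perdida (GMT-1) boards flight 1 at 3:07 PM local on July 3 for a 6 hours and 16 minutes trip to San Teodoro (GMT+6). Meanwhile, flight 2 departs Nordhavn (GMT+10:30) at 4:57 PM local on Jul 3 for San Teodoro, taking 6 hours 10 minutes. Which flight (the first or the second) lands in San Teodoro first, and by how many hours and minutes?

the second, by 9 hours 46 minutes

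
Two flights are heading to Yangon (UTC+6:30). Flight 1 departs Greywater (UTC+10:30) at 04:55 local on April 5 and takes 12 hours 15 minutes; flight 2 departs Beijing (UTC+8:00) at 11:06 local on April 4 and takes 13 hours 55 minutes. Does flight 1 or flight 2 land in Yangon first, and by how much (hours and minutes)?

Flight 1 in UTC: 04:55 − 10:30 = 18:25 on Apr 4.
+12 hours 15 minutes → arrive 06:40 UTC on Apr 5.
Flight 2 in UTC: 11:06 − 8:00 = 03:06 on Apr 4.
+13 hours and 55 minutes → arrive 17:01 UTC on Apr 4.
Flight 2 lands earlier by 13 hours 39 minutes.

the second, by 13 hours 39 minutes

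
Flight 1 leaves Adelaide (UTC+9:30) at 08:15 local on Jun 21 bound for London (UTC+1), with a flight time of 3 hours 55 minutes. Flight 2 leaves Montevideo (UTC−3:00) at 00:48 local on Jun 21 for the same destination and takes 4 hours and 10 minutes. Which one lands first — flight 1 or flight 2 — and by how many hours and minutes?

Flight 1 in UTC: 08:15 − 9:30 = 22:45 on Jun 20.
+3 hours and 55 minutes → arrive 02:40 UTC on Jun 21.
Flight 2 in UTC: 00:48 + 3:00 = 03:48 on Jun 21.
+4 hours 10 minutes → arrive 07:58 UTC on Jun 21.
Flight 1 lands earlier by 5 hours 18 minutes.

the first, by 5 hours 18 minutes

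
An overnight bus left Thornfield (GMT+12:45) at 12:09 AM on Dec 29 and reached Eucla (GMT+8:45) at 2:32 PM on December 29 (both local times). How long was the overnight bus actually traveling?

18 hours 23 minutes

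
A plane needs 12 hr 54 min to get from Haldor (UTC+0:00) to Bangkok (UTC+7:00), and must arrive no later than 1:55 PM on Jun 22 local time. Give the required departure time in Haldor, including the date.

6:01 PM on June 21

Target arrival in UTC: 1:55 PM − 7:00 = 6:55 AM on Jun 22.
Subtract 12 hours 54 minutes → departure 6:01 PM UTC on Jun 21.
Haldor is UTC+0, so departure is 6:01 PM on Jun 21.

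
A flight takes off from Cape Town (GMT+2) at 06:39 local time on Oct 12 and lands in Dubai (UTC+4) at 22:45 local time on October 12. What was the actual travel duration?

Departure in UTC: 06:39 − 2:00 = 04:39 on Oct 12.
Arrival in UTC: 22:45 − 4:00 = 18:45 on Oct 12.
Elapsed = 18:45 − 04:39 = 14 hours 6 minutes.

14 hours 6 minutes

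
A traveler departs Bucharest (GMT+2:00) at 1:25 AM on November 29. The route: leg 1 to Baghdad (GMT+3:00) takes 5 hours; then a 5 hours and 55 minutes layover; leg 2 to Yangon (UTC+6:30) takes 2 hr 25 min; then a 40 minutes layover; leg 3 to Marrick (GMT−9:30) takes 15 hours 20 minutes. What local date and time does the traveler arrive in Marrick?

Convert departure to UTC: 1:25 AM − 2:00 = 11:25 PM UTC on Nov 28.
Add 5 hours leg 1 → 4:25 AM UTC (Nov 29).
Add 5 hours and 55 minutes layover in Baghdad → 10:20 AM UTC.
Add 2 hours 25 minutes leg 2 → 12:45 PM UTC.
Add 40 minutes layover in Yangon → 1:25 PM UTC.
Add 15 hours and 20 minutes leg 3 → 4:45 AM UTC (Nov 30).
Marrick is UTC−9:30, so local arrival = 4:45 AM − 9:30 = 7:15 PM on Nov 29.

7:15 PM on November 29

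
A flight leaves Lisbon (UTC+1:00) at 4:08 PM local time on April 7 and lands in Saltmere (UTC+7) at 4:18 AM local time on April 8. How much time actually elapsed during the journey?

6 hours 10 minutes

Departure in UTC: 4:08 PM − 1:00 = 3:08 PM on Apr 7.
Arrival in UTC: 4:18 AM − 7:00 = 9:18 PM on Apr 7.
Elapsed = 9:18 PM − 3:08 PM = 6 hours 10 minutes.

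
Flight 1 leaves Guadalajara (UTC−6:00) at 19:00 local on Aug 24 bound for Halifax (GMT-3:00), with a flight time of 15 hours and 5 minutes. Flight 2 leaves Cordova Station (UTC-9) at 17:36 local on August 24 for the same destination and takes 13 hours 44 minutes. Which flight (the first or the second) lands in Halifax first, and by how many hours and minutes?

Flight 1 in UTC: 19:00 + 6:00 = 01:00 on Aug 25.
+15 hours 5 minutes → arrive 16:05 UTC on Aug 25.
Flight 2 in UTC: 17:36 + 9:00 = 02:36 on Aug 25.
+13 hours and 44 minutes → arrive 16:20 UTC on Aug 25.
Flight 1 lands earlier by 15 minutes.

the first, by 15 minutes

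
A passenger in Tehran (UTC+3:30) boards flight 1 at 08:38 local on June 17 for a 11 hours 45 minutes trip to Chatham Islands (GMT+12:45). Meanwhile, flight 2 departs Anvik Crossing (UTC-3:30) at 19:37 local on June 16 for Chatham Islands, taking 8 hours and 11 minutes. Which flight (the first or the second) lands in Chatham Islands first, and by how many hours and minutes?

the second, by 9 hours 35 minutes

Flight 1 in UTC: 08:38 − 3:30 = 05:08 on Jun 17.
+11 hours 45 minutes → arrive 16:53 UTC on Jun 17.
Flight 2 in UTC: 19:37 + 3:30 = 23:07 on Jun 16.
+8 hours 11 minutes → arrive 07:18 UTC on Jun 17.
Flight 2 lands earlier by 9 hours 35 minutes.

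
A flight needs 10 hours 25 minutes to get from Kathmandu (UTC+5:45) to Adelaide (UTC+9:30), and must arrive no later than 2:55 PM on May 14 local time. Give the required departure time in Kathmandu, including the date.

Target arrival in UTC: 2:55 PM − 9:30 = 5:25 AM on May 14.
Subtract 10 hours 25 minutes → departure 7:00 PM UTC on May 13.
Kathmandu is UTC+5:45: 7:00 PM + 5:45 = 12:45 AM on May 14.

12:45 AM on May 14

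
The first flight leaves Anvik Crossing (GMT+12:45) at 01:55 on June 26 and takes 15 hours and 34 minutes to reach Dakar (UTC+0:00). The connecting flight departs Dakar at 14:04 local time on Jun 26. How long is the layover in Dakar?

9 hours 20 minutes

Convert departure to UTC: 01:55 − 12:45 = 13:10 UTC on Jun 25.
Add 15 hours and 34 minutes flight time → 04:44 UTC (Jun 26).
Dakar is UTC+0, so local arrival is the same: 04:44 on Jun 26.
Layover = 14:04 − 04:44 = 9 hours 20 minutes.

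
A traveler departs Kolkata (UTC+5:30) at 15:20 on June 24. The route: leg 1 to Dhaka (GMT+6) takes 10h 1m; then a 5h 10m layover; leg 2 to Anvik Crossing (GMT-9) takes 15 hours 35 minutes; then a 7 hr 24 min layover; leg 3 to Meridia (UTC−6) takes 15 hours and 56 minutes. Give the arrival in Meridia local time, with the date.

09:56 on June 26

Convert departure to UTC: 15:20 − 5:30 = 09:50 UTC on Jun 24.
Add 10 hours 1 minute leg 1 → 19:51 UTC.
Add 5 hours and 10 minutes layover in Dhaka → 01:01 UTC (Jun 25).
Add 15 hours and 35 minutes leg 2 → 16:36 UTC.
Add 7 hours 24 minutes layover in Anvik Crossing → 00:00 UTC (Jun 26).
Add 15 hours and 56 minutes leg 3 → 15:56 UTC.
Meridia is UTC−6:00, so local arrival = 15:56 − 6:00 = 09:56 on Jun 26.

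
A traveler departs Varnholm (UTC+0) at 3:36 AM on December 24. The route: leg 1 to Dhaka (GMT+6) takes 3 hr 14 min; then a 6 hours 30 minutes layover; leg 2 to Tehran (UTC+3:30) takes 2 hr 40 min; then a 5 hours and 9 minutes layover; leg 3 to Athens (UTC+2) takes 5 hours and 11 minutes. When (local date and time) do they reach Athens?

Varnholm is at UTC+0, so departure is already 3:36 AM UTC on Dec 24.
Add 3 hours 14 minutes leg 1 → 6:50 AM UTC.
Add 6 hours and 30 minutes layover in Dhaka → 1:20 PM UTC.
Add 2 hours 40 minutes leg 2 → 4:00 PM UTC.
Add 5 hours and 9 minutes layover in Tehran → 9:09 PM UTC.
Add 5 hours 11 minutes leg 3 → 2:20 AM UTC (Dec 25).
Athens is UTC+2:00, so local arrival = 2:20 AM + 2:00 = 4:20 AM on Dec 25.

4:20 AM on December 25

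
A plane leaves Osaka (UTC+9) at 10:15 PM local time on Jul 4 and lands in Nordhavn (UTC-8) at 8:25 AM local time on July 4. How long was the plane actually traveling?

3 hours 10 minutes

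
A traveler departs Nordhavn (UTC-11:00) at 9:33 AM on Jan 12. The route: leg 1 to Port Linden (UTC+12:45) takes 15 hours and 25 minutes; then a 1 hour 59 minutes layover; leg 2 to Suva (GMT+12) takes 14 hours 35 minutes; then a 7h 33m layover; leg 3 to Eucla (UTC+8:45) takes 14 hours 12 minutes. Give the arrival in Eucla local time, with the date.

11:02 AM on January 15

Convert departure to UTC: 9:33 AM + 11:00 = 8:33 PM UTC on Jan 12.
Add 15 hours 25 minutes leg 1 → 11:58 AM UTC (Jan 13).
Add 1 hour 59 minutes layover in Port Linden → 1:57 PM UTC.
Add 14 hours and 35 minutes leg 2 → 4:32 AM UTC (Jan 14).
Add 7 hours and 33 minutes layover in Suva → 12:05 PM UTC.
Add 14 hours and 12 minutes leg 3 → 2:17 AM UTC (Jan 15).
Eucla is UTC+8:45, so local arrival = 2:17 AM + 8:45 = 11:02 AM on Jan 15.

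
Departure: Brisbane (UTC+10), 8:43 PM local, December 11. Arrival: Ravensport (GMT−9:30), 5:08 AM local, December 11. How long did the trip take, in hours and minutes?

Departure in UTC: 8:43 PM − 10:00 = 10:43 AM on Dec 11.
Arrival in UTC: 5:08 AM + 9:30 = 2:38 PM on Dec 11.
Elapsed = 2:38 PM − 10:43 AM = 3 hours 55 minutes.

3 hours 55 minutes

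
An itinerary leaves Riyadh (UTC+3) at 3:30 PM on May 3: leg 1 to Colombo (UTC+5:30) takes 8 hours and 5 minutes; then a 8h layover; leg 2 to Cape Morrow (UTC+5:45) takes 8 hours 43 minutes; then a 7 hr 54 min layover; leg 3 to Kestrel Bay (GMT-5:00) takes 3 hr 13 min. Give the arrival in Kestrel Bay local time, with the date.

7:25 PM on May 4

Convert departure to UTC: 3:30 PM − 3:00 = 12:30 PM UTC on May 3.
Add 8 hours and 5 minutes leg 1 → 8:35 PM UTC.
Add 8 hours layover in Colombo → 4:35 AM UTC (May 4).
Add 8 hours 43 minutes leg 2 → 1:18 PM UTC.
Add 7 hours 54 minutes layover in Cape Morrow → 9:12 PM UTC.
Add 3 hours and 13 minutes leg 3 → 12:25 AM UTC (May 5).
Kestrel Bay is UTC−5:00, so local arrival = 12:25 AM − 5:00 = 7:25 PM on May 4.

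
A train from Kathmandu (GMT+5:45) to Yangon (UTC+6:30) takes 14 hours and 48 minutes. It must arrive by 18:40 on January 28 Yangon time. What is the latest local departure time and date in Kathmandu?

Target arrival in UTC: 18:40 − 6:30 = 12:10 on Jan 28.
Subtract 14 hours and 48 minutes → departure 21:22 UTC on Jan 27.
Kathmandu is UTC+5:45: 21:22 + 5:45 = 03:07 on Jan 28.

03:07 on Jan 28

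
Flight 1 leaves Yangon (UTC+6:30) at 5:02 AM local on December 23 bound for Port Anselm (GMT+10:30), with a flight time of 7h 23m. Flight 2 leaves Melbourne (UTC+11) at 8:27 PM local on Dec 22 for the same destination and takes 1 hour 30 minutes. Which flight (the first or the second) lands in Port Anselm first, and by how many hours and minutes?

the second, by 18 hours 58 minutes

Flight 1 in UTC: 5:02 AM − 6:30 = 10:32 PM on Dec 22.
+7 hours 23 minutes → arrive 5:55 AM UTC on Dec 23.
Flight 2 in UTC: 8:27 PM − 11:00 = 9:27 AM on Dec 22.
+1 hour 30 minutes → arrive 10:57 AM UTC on Dec 22.
Flight 2 lands earlier by 18 hours 58 minutes.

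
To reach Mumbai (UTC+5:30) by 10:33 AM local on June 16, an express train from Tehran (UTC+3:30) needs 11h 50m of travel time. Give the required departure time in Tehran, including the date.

Target arrival in UTC: 10:33 AM − 5:30 = 5:03 AM on Jun 16.
Subtract 11 hours 50 minutes → departure 5:13 PM UTC on Jun 15.
Tehran is UTC+3:30: 5:13 PM + 3:30 = 8:43 PM on Jun 15.

8:43 PM on Jun 15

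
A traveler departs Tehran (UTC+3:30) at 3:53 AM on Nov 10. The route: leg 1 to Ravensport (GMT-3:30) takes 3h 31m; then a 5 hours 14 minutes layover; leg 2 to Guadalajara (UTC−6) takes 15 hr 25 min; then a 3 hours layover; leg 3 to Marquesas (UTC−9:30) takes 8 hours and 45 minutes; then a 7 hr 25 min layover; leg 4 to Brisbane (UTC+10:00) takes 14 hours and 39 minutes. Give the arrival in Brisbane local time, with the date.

8:22 PM on Nov 12

Convert departure to UTC: 3:53 AM − 3:30 = 12:23 AM UTC on Nov 10.
Add 3 hours 31 minutes leg 1 → 3:54 AM UTC.
Add 5 hours 14 minutes layover in Ravensport → 9:08 AM UTC.
Add 15 hours and 25 minutes leg 2 → 12:33 AM UTC (Nov 11).
Add 3 hours layover in Guadalajara → 3:33 AM UTC.
Add 8 hours 45 minutes leg 3 → 12:18 PM UTC.
Add 7 hours 25 minutes layover in Marquesas → 7:43 PM UTC.
Add 14 hours 39 minutes leg 4 → 10:22 AM UTC (Nov 12).
Brisbane is UTC+10:00, so local arrival = 10:22 AM + 10:00 = 8:22 PM on Nov 12.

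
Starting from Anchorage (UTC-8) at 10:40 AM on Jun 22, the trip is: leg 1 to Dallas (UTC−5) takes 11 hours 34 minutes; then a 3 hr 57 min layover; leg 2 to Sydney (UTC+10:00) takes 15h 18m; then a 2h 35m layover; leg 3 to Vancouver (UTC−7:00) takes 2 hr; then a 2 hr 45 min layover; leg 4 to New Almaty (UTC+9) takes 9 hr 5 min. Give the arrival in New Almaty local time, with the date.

Convert departure to UTC: 10:40 AM + 8:00 = 6:40 PM UTC on Jun 22.
Add 11 hours 34 minutes leg 1 → 6:14 AM UTC (Jun 23).
Add 3 hours and 57 minutes layover in Dallas → 10:11 AM UTC.
Add 15 hours and 18 minutes leg 2 → 1:29 AM UTC (Jun 24).
Add 2 hours and 35 minutes layover in Sydney → 4:04 AM UTC.
Add 2 hours leg 3 → 6:04 AM UTC.
Add 2 hours 45 minutes layover in Vancouver → 8:49 AM UTC.
Add 9 hours 5 minutes leg 4 → 5:54 PM UTC.
New Almaty is UTC+9:00, so local arrival = 5:54 PM + 9:00 = 2:54 AM on Jun 25.

2:54 AM on June 25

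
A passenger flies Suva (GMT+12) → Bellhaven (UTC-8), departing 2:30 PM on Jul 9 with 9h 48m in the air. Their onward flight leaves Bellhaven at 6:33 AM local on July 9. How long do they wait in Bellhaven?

2 hours 15 minutes

Convert departure to UTC: 2:30 PM − 12:00 = 2:30 AM UTC on Jul 9.
Add 9 hours and 48 minutes flight time → 12:18 PM UTC.
Bellhaven is UTC−8:00, so local arrival = 12:18 PM − 8:00 = 4:18 AM on Jul 9.
Layover = 6:33 AM − 4:18 AM = 2 hours 15 minutes.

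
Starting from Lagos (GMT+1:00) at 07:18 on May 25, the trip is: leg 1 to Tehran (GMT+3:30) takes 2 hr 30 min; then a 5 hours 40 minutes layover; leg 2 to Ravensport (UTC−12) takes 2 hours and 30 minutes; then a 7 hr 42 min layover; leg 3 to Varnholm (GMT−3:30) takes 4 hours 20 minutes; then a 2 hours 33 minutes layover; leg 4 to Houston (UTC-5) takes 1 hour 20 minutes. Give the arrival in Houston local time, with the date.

Convert departure to UTC: 07:18 − 1:00 = 06:18 UTC on May 25.
Add 2 hours and 30 minutes leg 1 → 08:48 UTC.
Add 5 hours and 40 minutes layover in Tehran → 14:28 UTC.
Add 2 hours and 30 minutes leg 2 → 16:58 UTC.
Add 7 hours 42 minutes layover in Ravensport → 00:40 UTC (May 26).
Add 4 hours and 20 minutes leg 3 → 05:00 UTC.
Add 2 hours and 33 minutes layover in Varnholm → 07:33 UTC.
Add 1 hour 20 minutes leg 4 → 08:53 UTC.
Houston is UTC−5:00, so local arrival = 08:53 − 5:00 = 03:53 on May 26.

03:53 on May 26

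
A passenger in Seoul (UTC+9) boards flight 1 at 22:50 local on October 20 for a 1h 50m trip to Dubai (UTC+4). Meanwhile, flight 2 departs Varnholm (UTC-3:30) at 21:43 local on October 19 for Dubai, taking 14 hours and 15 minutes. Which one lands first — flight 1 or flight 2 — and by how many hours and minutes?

the second, by 12 minutes

Flight 1 in UTC: 22:50 − 9:00 = 13:50 on Oct 20.
+1 hour 50 minutes → arrive 15:40 UTC on Oct 20.
Flight 2 in UTC: 21:43 + 3:30 = 01:13 on Oct 20.
+14 hours and 15 minutes → arrive 15:28 UTC on Oct 20.
Flight 2 lands earlier by 12 minutes.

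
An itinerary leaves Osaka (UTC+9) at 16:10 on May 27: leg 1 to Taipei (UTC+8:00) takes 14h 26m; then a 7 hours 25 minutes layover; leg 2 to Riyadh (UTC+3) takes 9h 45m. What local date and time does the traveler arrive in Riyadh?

17:46 on May 28

Convert departure to UTC: 16:10 − 9:00 = 07:10 UTC on May 27.
Add 14 hours and 26 minutes leg 1 → 21:36 UTC.
Add 7 hours and 25 minutes layover in Taipei → 05:01 UTC (May 28).
Add 9 hours 45 minutes leg 2 → 14:46 UTC.
Riyadh is UTC+3:00, so local arrival = 14:46 + 3:00 = 17:46 on May 28.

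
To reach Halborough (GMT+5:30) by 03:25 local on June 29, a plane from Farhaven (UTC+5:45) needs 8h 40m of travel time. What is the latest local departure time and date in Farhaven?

19:00 on Jun 28

Target arrival in UTC: 03:25 − 5:30 = 21:55 on Jun 28.
Subtract 8 hours and 40 minutes → departure 13:15 UTC on Jun 28.
Farhaven is UTC+5:45: 13:15 + 5:45 = 19:00 on Jun 28.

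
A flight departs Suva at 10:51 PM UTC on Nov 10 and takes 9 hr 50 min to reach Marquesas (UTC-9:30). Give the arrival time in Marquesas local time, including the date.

Departure is given in UTC: 10:51 PM on Nov 10.
Add 9 hours 50 minutes → 8:41 AM UTC (Nov 11).
Marquesas is UTC−9:30: 8:41 AM − 9:30 = 11:11 PM on Nov 10.

11:11 PM on Nov 10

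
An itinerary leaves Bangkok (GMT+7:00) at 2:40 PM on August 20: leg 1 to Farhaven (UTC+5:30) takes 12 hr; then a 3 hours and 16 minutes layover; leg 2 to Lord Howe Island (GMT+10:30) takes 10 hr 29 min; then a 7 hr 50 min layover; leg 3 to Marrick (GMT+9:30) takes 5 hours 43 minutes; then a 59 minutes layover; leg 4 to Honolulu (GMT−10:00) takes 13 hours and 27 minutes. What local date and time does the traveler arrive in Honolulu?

3:24 AM on August 22

Convert departure to UTC: 2:40 PM − 7:00 = 7:40 AM UTC on Aug 20.
Add 12 hours leg 1 → 7:40 PM UTC.
Add 3 hours 16 minutes layover in Farhaven → 10:56 PM UTC.
Add 10 hours and 29 minutes leg 2 → 9:25 AM UTC (Aug 21).
Add 7 hours 50 minutes layover in Lord Howe Island → 5:15 PM UTC.
Add 5 hours 43 minutes leg 3 → 10:58 PM UTC.
Add 59 minutes layover in Marrick → 11:57 PM UTC.
Add 13 hours and 27 minutes leg 4 → 1:24 PM UTC (Aug 22).
Honolulu is UTC−10:00, so local arrival = 1:24 PM − 10:00 = 3:24 AM on Aug 22.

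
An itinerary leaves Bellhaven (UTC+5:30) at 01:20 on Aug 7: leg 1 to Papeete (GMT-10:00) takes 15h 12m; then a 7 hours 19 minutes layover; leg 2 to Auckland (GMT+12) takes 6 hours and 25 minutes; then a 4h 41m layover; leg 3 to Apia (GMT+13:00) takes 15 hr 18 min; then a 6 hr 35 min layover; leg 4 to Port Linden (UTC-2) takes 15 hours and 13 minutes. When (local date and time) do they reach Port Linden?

Convert departure to UTC: 01:20 − 5:30 = 19:50 UTC on Aug 6.
Add 15 hours and 12 minutes leg 1 → 11:02 UTC (Aug 7).
Add 7 hours 19 minutes layover in Papeete → 18:21 UTC.
Add 6 hours 25 minutes leg 2 → 00:46 UTC (Aug 8).
Add 4 hours 41 minutes layover in Auckland → 05:27 UTC.
Add 15 hours 18 minutes leg 3 → 20:45 UTC.
Add 6 hours 35 minutes layover in Apia → 03:20 UTC (Aug 9).
Add 15 hours 13 minutes leg 4 → 18:33 UTC.
Port Linden is UTC−2:00, so local arrival = 18:33 − 2:00 = 16:33 on Aug 9.

16:33 on August 9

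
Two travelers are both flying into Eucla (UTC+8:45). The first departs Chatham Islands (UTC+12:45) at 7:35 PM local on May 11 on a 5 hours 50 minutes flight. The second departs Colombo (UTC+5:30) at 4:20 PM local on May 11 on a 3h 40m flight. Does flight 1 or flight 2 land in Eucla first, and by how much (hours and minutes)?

Flight 1 in UTC: 7:35 PM − 12:45 = 6:50 AM on May 11.
+5 hours 50 minutes → arrive 12:40 PM UTC on May 11.
Flight 2 in UTC: 4:20 PM − 5:30 = 10:50 AM on May 11.
+3 hours 40 minutes → arrive 2:30 PM UTC on May 11.
Flight 1 lands earlier by 1 hour 50 minutes.

the first, by 1 hour 50 minutes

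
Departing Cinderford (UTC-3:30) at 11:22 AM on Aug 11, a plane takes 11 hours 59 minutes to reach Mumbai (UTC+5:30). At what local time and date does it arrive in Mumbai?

8:21 AM on August 12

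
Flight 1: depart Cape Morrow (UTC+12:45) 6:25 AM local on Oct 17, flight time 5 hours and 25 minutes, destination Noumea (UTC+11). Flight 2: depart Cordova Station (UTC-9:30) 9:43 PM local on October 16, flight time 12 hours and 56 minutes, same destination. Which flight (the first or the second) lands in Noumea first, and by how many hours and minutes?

Flight 1 in UTC: 6:25 AM − 12:45 = 5:40 PM on Oct 16.
+5 hours and 25 minutes → arrive 11:05 PM UTC on Oct 16.
Flight 2 in UTC: 9:43 PM + 9:30 = 7:13 AM on Oct 17.
+12 hours 56 minutes → arrive 8:09 PM UTC on Oct 17.
Flight 1 lands earlier by 21 hours 4 minutes.

the first, by 21 hours 4 minutes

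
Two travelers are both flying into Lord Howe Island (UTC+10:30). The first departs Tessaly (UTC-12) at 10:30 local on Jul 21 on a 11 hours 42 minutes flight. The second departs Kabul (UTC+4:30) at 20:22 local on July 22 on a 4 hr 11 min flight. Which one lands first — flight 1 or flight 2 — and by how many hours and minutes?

the first, by 9 hours 51 minutes

Flight 1 in UTC: 10:30 + 12:00 = 22:30 on Jul 21.
+11 hours 42 minutes → arrive 10:12 UTC on Jul 22.
Flight 2 in UTC: 20:22 − 4:30 = 15:52 on Jul 22.
+4 hours 11 minutes → arrive 20:03 UTC on Jul 22.
Flight 1 lands earlier by 9 hours 51 minutes.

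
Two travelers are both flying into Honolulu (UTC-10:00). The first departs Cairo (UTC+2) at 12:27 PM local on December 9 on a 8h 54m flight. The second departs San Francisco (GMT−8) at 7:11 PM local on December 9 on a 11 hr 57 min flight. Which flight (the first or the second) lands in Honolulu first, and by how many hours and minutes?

the first, by 19 hours 47 minutes

Flight 1 in UTC: 12:27 PM − 2:00 = 10:27 AM on Dec 9.
+8 hours and 54 minutes → arrive 7:21 PM UTC on Dec 9.
Flight 2 in UTC: 7:11 PM + 8:00 = 3:11 AM on Dec 10.
+11 hours and 57 minutes → arrive 3:08 PM UTC on Dec 10.
Flight 1 lands earlier by 19 hours 47 minutes.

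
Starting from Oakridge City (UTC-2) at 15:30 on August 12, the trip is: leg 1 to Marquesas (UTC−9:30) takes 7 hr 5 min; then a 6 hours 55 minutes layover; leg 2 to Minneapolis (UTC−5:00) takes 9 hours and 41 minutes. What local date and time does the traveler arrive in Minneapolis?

12:11 on Aug 13

Convert departure to UTC: 15:30 + 2:00 = 17:30 UTC on Aug 12.
Add 7 hours and 5 minutes leg 1 → 00:35 UTC (Aug 13).
Add 6 hours 55 minutes layover in Marquesas → 07:30 UTC.
Add 9 hours 41 minutes leg 2 → 17:11 UTC.
Minneapolis is UTC−5:00, so local arrival = 17:11 − 5:00 = 12:11 on Aug 13.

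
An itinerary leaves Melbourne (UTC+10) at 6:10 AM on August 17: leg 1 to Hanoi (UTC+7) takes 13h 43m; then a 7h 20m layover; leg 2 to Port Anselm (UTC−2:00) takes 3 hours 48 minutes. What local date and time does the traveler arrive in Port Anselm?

7:01 PM on August 17

Convert departure to UTC: 6:10 AM − 10:00 = 8:10 PM UTC on Aug 16.
Add 13 hours 43 minutes leg 1 → 9:53 AM UTC (Aug 17).
Add 7 hours and 20 minutes layover in Hanoi → 5:13 PM UTC.
Add 3 hours 48 minutes leg 2 → 9:01 PM UTC.
Port Anselm is UTC−2:00, so local arrival = 9:01 PM − 2:00 = 7:01 PM on Aug 17.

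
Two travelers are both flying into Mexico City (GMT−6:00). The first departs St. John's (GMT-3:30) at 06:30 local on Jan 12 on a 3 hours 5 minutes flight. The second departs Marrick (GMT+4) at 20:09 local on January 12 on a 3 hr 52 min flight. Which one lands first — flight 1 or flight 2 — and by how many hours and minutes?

Flight 1 in UTC: 06:30 + 3:30 = 10:00 on Jan 12.
+3 hours 5 minutes → arrive 13:05 UTC on Jan 12.
Flight 2 in UTC: 20:09 − 4:00 = 16:09 on Jan 12.
+3 hours 52 minutes → arrive 20:01 UTC on Jan 12.
Flight 1 lands earlier by 6 hours 56 minutes.

the first, by 6 hours 56 minutes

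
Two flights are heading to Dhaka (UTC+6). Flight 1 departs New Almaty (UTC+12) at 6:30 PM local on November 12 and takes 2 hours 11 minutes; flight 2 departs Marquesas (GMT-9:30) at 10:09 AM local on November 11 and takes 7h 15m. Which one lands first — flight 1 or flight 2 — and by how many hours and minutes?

the second, by 5 hours 47 minutes

Flight 1 in UTC: 6:30 PM − 12:00 = 6:30 AM on Nov 12.
+2 hours and 11 minutes → arrive 8:41 AM UTC on Nov 12.
Flight 2 in UTC: 10:09 AM + 9:30 = 7:39 PM on Nov 11.
+7 hours and 15 minutes → arrive 2:54 AM UTC on Nov 12.
Flight 2 lands earlier by 5 hours 47 minutes.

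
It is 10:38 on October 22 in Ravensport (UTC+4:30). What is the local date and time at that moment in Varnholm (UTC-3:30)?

02:38 on Oct 22

In UTC: 10:38 − 4:30 = 06:08 on Oct 22.
Varnholm is UTC−3:30: 06:08 − 3:30 = 02:38 on Oct 22.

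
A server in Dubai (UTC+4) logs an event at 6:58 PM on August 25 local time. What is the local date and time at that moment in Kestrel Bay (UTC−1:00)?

1:58 PM on Aug 25

Kestrel Bay is 5:00 behind Dubai.
Shift by the zone difference: 6:58 PM − 5:00 = 1:58 PM on Aug 25 in Kestrel Bay.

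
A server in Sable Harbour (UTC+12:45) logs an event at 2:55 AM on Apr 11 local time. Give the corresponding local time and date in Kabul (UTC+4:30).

Kabul is 8:15 behind Sable Harbour.
Shift by the zone difference: 2:55 AM − 8:15 = 6:40 PM on Apr 10 in Kabul.

6:40 PM on April 10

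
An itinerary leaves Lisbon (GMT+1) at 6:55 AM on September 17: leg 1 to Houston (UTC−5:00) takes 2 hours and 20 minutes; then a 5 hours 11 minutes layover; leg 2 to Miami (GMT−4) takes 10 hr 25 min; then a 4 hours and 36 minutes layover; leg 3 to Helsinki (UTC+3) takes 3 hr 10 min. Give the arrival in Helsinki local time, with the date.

Convert departure to UTC: 6:55 AM − 1:00 = 5:55 AM UTC on Sep 17.
Add 2 hours and 20 minutes leg 1 → 8:15 AM UTC.
Add 5 hours and 11 minutes layover in Houston → 1:26 PM UTC.
Add 10 hours 25 minutes leg 2 → 11:51 PM UTC.
Add 4 hours 36 minutes layover in Miami → 4:27 AM UTC (Sep 18).
Add 3 hours 10 minutes leg 3 → 7:37 AM UTC.
Helsinki is UTC+3:00, so local arrival = 7:37 AM + 3:00 = 10:37 AM on Sep 18.

10:37 AM on September 18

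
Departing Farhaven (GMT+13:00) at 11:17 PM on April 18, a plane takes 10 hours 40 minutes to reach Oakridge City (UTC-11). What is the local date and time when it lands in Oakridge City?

9:57 AM on Apr 18

Convert departure to UTC: 11:17 PM − 13:00 = 10:17 AM UTC on Apr 18.
Add 10 hours 40 minutes travel time → 8:57 PM UTC.
Oakridge City is UTC−11:00, so local arrival = 8:57 PM − 11:00 = 9:57 AM on Apr 18.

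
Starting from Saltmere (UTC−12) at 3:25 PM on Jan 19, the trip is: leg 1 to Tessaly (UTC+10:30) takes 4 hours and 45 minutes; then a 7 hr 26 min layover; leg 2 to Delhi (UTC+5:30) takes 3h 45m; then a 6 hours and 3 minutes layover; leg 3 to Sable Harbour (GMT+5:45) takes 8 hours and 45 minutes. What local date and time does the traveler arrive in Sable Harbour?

Convert departure to UTC: 3:25 PM + 12:00 = 3:25 AM UTC on Jan 20.
Add 4 hours 45 minutes leg 1 → 8:10 AM UTC.
Add 7 hours and 26 minutes layover in Tessaly → 3:36 PM UTC.
Add 3 hours 45 minutes leg 2 → 7:21 PM UTC.
Add 6 hours 3 minutes layover in Delhi → 1:24 AM UTC (Jan 21).
Add 8 hours and 45 minutes leg 3 → 10:09 AM UTC.
Sable Harbour is UTC+5:45, so local arrival = 10:09 AM + 5:45 = 3:54 PM on Jan 21.

3:54 PM on Jan 21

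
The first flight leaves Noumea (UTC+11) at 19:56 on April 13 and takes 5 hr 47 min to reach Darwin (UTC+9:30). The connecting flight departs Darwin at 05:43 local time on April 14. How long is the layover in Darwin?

Convert departure to UTC: 19:56 − 11:00 = 08:56 UTC on Apr 13.
Add 5 hours 47 minutes flight time → 14:43 UTC.
Darwin is UTC+9:30, so local arrival = 14:43 + 9:30 = 00:13 on Apr 14.
Layover = 05:43 − 00:13 = 5 hours 30 minutes.

5 hours 30 minutes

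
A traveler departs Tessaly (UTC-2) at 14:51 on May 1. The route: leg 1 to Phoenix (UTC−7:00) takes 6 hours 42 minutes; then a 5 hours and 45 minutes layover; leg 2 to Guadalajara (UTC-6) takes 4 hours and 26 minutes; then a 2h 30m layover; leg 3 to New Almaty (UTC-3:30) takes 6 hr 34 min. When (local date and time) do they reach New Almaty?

Convert departure to UTC: 14:51 + 2:00 = 16:51 UTC on May 1.
Add 6 hours 42 minutes leg 1 → 23:33 UTC.
Add 5 hours 45 minutes layover in Phoenix → 05:18 UTC (May 2).
Add 4 hours and 26 minutes leg 2 → 09:44 UTC.
Add 2 hours and 30 minutes layover in Guadalajara → 12:14 UTC.
Add 6 hours 34 minutes leg 3 → 18:48 UTC.
New Almaty is UTC−3:30, so local arrival = 18:48 − 3:30 = 15:18 on May 2.

15:18 on May 2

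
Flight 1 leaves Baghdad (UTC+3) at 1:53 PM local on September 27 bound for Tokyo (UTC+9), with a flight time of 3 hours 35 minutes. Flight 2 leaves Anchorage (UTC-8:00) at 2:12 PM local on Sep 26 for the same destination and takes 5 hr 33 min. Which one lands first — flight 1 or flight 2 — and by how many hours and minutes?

the second, by 10 hours 43 minutes

Flight 1 in UTC: 1:53 PM − 3:00 = 10:53 AM on Sep 27.
+3 hours 35 minutes → arrive 2:28 PM UTC on Sep 27.
Flight 2 in UTC: 2:12 PM + 8:00 = 10:12 PM on Sep 26.
+5 hours and 33 minutes → arrive 3:45 AM UTC on Sep 27.
Flight 2 lands earlier by 10 hours 43 minutes.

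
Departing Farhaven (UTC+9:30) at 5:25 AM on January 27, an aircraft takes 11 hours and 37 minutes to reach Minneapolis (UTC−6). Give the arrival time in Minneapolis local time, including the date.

Minneapolis is 15:30 behind Farhaven.
After 11 hours 37 minutes it is 5:02 PM in Farhaven.
Shift by the zone difference: 5:02 PM − 15:30 = 1:32 AM on Jan 27 in Minneapolis.

1:32 AM on January 27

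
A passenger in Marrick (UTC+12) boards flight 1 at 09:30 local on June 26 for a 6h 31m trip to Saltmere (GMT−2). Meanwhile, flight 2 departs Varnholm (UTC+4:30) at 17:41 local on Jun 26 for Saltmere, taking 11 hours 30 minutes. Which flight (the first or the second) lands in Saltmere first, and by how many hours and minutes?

Flight 1 in UTC: 09:30 − 12:00 = 21:30 on Jun 25.
+6 hours 31 minutes → arrive 04:01 UTC on Jun 26.
Flight 2 in UTC: 17:41 − 4:30 = 13:11 on Jun 26.
+11 hours 30 minutes → arrive 00:41 UTC on Jun 27.
Flight 1 lands earlier by 20 hours 40 minutes.

the first, by 20 hours 40 minutes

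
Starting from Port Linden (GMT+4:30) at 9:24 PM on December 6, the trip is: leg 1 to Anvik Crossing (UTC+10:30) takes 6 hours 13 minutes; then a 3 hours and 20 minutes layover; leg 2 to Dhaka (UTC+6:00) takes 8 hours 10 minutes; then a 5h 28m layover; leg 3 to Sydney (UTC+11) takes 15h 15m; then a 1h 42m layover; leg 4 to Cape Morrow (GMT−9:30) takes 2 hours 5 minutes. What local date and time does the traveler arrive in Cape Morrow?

1:37 AM on Dec 8

Convert departure to UTC: 9:24 PM − 4:30 = 4:54 PM UTC on Dec 6.
Add 6 hours and 13 minutes leg 1 → 11:07 PM UTC.
Add 3 hours and 20 minutes layover in Anvik Crossing → 2:27 AM UTC (Dec 7).
Add 8 hours 10 minutes leg 2 → 10:37 AM UTC.
Add 5 hours and 28 minutes layover in Dhaka → 4:05 PM UTC.
Add 15 hours and 15 minutes leg 3 → 7:20 AM UTC (Dec 8).
Add 1 hour 42 minutes layover in Sydney → 9:02 AM UTC.
Add 2 hours 5 minutes leg 4 → 11:07 AM UTC.
Cape Morrow is UTC−9:30, so local arrival = 11:07 AM − 9:30 = 1:37 AM on Dec 8.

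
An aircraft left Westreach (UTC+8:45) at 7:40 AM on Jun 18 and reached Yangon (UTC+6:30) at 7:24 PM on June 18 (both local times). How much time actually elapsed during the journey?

13 hours 59 minutes

Departure in UTC: 7:40 AM − 8:45 = 10:55 PM on Jun 17.
Arrival in UTC: 7:24 PM − 6:30 = 12:54 PM on Jun 18.
Elapsed = 12:54 PM − 10:55 PM (+1 day) = 13 hours 59 minutes.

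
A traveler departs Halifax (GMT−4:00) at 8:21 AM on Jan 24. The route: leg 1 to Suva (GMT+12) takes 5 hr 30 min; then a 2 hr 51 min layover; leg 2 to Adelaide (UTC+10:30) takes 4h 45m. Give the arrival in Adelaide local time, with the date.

Convert departure to UTC: 8:21 AM + 4:00 = 12:21 PM UTC on Jan 24.
Add 5 hours 30 minutes leg 1 → 5:51 PM UTC.
Add 2 hours 51 minutes layover in Suva → 8:42 PM UTC.
Add 4 hours and 45 minutes leg 2 → 1:27 AM UTC (Jan 25).
Adelaide is UTC+10:30, so local arrival = 1:27 AM + 10:30 = 11:57 AM on Jan 25.

11:57 AM on January 25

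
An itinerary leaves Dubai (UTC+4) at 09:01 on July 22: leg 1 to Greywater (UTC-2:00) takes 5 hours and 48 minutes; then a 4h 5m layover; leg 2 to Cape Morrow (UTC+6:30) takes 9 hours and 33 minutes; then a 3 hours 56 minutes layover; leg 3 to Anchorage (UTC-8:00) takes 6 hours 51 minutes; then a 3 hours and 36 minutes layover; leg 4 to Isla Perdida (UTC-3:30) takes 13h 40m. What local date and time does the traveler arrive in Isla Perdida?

Convert departure to UTC: 09:01 − 4:00 = 05:01 UTC on Jul 22.
Add 5 hours 48 minutes leg 1 → 10:49 UTC.
Add 4 hours and 5 minutes layover in Greywater → 14:54 UTC.
Add 9 hours 33 minutes leg 2 → 00:27 UTC (Jul 23).
Add 3 hours 56 minutes layover in Cape Morrow → 04:23 UTC.
Add 6 hours and 51 minutes leg 3 → 11:14 UTC.
Add 3 hours 36 minutes layover in Anchorage → 14:50 UTC.
Add 13 hours and 40 minutes leg 4 → 04:30 UTC (Jul 24).
Isla Perdida is UTC−3:30, so local arrival = 04:30 − 3:30 = 01:00 on Jul 24.

01:00 on July 24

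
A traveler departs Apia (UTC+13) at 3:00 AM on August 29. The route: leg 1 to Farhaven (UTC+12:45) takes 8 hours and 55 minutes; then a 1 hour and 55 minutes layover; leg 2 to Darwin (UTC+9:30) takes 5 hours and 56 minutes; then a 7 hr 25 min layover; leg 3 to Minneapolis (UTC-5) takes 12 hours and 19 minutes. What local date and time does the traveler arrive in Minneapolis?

Convert departure to UTC: 3:00 AM − 13:00 = 2:00 PM UTC on Aug 28.
Add 8 hours and 55 minutes leg 1 → 10:55 PM UTC.
Add 1 hour and 55 minutes layover in Farhaven → 12:50 AM UTC (Aug 29).
Add 5 hours 56 minutes leg 2 → 6:46 AM UTC.
Add 7 hours 25 minutes layover in Darwin → 2:11 PM UTC.
Add 12 hours 19 minutes leg 3 → 2:30 AM UTC (Aug 30).
Minneapolis is UTC−5:00, so local arrival = 2:30 AM − 5:00 = 9:30 PM on Aug 29.

9:30 PM on August 29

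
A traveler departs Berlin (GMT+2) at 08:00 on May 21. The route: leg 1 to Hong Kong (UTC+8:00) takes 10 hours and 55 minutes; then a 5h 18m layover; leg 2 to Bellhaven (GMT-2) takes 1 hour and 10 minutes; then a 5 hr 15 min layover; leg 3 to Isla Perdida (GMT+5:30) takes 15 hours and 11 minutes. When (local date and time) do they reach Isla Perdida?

01:19 on May 23

Convert departure to UTC: 08:00 − 2:00 = 06:00 UTC on May 21.
Add 10 hours 55 minutes leg 1 → 16:55 UTC.
Add 5 hours and 18 minutes layover in Hong Kong → 22:13 UTC.
Add 1 hour 10 minutes leg 2 → 23:23 UTC.
Add 5 hours 15 minutes layover in Bellhaven → 04:38 UTC (May 22).
Add 15 hours and 11 minutes leg 3 → 19:49 UTC.
Isla Perdida is UTC+5:30, so local arrival = 19:49 + 5:30 = 01:19 on May 23.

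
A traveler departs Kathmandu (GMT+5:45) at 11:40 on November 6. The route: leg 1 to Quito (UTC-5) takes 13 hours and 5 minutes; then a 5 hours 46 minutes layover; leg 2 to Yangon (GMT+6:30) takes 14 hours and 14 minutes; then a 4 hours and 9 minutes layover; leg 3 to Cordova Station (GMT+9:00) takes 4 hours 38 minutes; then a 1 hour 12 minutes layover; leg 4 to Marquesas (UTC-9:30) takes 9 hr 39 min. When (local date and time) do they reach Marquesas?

Convert departure to UTC: 11:40 − 5:45 = 05:55 UTC on Nov 6.
Add 13 hours and 5 minutes leg 1 → 19:00 UTC.
Add 5 hours 46 minutes layover in Quito → 00:46 UTC (Nov 7).
Add 14 hours and 14 minutes leg 2 → 15:00 UTC.
Add 4 hours 9 minutes layover in Yangon → 19:09 UTC.
Add 4 hours and 38 minutes leg 3 → 23:47 UTC.
Add 1 hour 12 minutes layover in Cordova Station → 00:59 UTC (Nov 8).
Add 9 hours and 39 minutes leg 4 → 10:38 UTC.
Marquesas is UTC−9:30, so local arrival = 10:38 − 9:30 = 01:08 on Nov 8.

01:08 on November 8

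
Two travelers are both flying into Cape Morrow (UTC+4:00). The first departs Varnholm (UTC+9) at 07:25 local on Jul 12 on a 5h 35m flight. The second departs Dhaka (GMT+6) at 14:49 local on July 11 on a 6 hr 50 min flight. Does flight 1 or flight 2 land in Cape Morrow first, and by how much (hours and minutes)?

the second, by 12 hours 21 minutes

Flight 1 in UTC: 07:25 − 9:00 = 22:25 on Jul 11.
+5 hours 35 minutes → arrive 04:00 UTC on Jul 12.
Flight 2 in UTC: 14:49 − 6:00 = 08:49 on Jul 11.
+6 hours and 50 minutes → arrive 15:39 UTC on Jul 11.
Flight 2 lands earlier by 12 hours 21 minutes.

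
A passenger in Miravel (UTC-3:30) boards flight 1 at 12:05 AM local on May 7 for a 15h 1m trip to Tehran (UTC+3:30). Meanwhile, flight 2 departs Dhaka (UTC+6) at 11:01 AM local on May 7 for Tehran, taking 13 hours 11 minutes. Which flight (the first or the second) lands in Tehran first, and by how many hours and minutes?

the second, by 24 minutes

Flight 1 in UTC: 12:05 AM + 3:30 = 3:35 AM on May 7.
+15 hours 1 minute → arrive 6:36 PM UTC on May 7.
Flight 2 in UTC: 11:01 AM − 6:00 = 5:01 AM on May 7.
+13 hours 11 minutes → arrive 6:12 PM UTC on May 7.
Flight 2 lands earlier by 24 minutes.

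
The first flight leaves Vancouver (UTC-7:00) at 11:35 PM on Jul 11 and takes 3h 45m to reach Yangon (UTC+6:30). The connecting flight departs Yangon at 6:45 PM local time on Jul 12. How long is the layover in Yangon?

1 hour 55 minutes

Convert departure to UTC: 11:35 PM + 7:00 = 6:35 AM UTC on Jul 12.
Add 3 hours and 45 minutes flight time → 10:20 AM UTC.
Yangon is UTC+6:30, so local arrival = 10:20 AM + 6:30 = 4:50 PM on Jul 12.
Layover = 6:45 PM − 4:50 PM = 1 hour 55 minutes.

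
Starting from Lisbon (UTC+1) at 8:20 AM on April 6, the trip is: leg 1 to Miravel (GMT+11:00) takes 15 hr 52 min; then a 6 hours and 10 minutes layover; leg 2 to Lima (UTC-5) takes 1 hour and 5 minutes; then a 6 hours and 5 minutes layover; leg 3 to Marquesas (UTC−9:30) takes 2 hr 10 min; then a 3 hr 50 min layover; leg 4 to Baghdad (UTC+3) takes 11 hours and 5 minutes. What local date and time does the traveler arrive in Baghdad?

8:37 AM on Apr 8

Convert departure to UTC: 8:20 AM − 1:00 = 7:20 AM UTC on Apr 6.
Add 15 hours and 52 minutes leg 1 → 11:12 PM UTC.
Add 6 hours and 10 minutes layover in Miravel → 5:22 AM UTC (Apr 7).
Add 1 hour 5 minutes leg 2 → 6:27 AM UTC.
Add 6 hours 5 minutes layover in Lima → 12:32 PM UTC.
Add 2 hours 10 minutes leg 3 → 2:42 PM UTC.
Add 3 hours and 50 minutes layover in Marquesas → 6:32 PM UTC.
Add 11 hours and 5 minutes leg 4 → 5:37 AM UTC (Apr 8).
Baghdad is UTC+3:00, so local arrival = 5:37 AM + 3:00 = 8:37 AM on Apr 8.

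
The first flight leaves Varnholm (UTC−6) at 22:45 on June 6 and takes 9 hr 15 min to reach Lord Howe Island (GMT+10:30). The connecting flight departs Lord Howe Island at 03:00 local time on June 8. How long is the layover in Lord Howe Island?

2 hours 30 minutes

Convert departure to UTC: 22:45 + 6:00 = 04:45 UTC on Jun 7.
Add 9 hours 15 minutes flight time → 14:00 UTC.
Lord Howe Island is UTC+10:30, so local arrival = 14:00 + 10:30 = 00:30 on Jun 8.
Layover = 03:00 − 00:30 = 2 hours 30 minutes.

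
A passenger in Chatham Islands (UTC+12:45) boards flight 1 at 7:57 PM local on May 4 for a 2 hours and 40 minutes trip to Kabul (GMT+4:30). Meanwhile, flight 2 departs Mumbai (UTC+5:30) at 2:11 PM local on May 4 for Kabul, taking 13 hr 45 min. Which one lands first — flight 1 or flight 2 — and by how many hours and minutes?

the first, by 12 hours 34 minutes

Flight 1 in UTC: 7:57 PM − 12:45 = 7:12 AM on May 4.
+2 hours and 40 minutes → arrive 9:52 AM UTC on May 4.
Flight 2 in UTC: 2:11 PM − 5:30 = 8:41 AM on May 4.
+13 hours and 45 minutes → arrive 10:26 PM UTC on May 4.
Flight 1 lands earlier by 12 hours 34 minutes.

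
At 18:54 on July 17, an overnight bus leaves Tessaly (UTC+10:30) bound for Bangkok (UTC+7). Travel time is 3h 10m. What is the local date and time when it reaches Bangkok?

Bangkok is 3:30 behind Tessaly.
After 3 hours 10 minutes it is 22:04 in Tessaly.
Shift by the zone difference: 22:04 − 3:30 = 18:34 on Jul 17 in Bangkok.

18:34 on July 17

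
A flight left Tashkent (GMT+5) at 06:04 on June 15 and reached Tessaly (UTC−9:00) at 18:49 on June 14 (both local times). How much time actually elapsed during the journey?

2 hours 45 minutes

Departure in UTC: 06:04 − 5:00 = 01:04 on Jun 15.
Arrival in UTC: 18:49 + 9:00 = 03:49 on Jun 15.
Elapsed = 03:49 − 01:04 = 2 hours 45 minutes.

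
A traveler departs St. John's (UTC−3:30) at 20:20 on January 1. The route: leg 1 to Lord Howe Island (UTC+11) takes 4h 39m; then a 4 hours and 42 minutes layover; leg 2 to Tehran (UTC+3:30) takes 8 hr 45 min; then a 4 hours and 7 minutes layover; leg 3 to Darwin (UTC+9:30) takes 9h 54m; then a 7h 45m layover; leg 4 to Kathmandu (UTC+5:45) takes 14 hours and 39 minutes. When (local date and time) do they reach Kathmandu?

Convert departure to UTC: 20:20 + 3:30 = 23:50 UTC on Jan 1.
Add 4 hours 39 minutes leg 1 → 04:29 UTC (Jan 2).
Add 4 hours and 42 minutes layover in Lord Howe Island → 09:11 UTC.
Add 8 hours and 45 minutes leg 2 → 17:56 UTC.
Add 4 hours 7 minutes layover in Tehran → 22:03 UTC.
Add 9 hours 54 minutes leg 3 → 07:57 UTC (Jan 3).
Add 7 hours and 45 minutes layover in Darwin → 15:42 UTC.
Add 14 hours and 39 minutes leg 4 → 06:21 UTC (Jan 4).
Kathmandu is UTC+5:45, so local arrival = 06:21 + 5:45 = 12:06 on Jan 4.

12:06 on January 4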